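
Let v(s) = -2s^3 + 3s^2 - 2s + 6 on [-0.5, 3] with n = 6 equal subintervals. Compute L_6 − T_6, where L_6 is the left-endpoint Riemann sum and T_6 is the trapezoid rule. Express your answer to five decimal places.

10.20833

L_6 ≈ 8.2213542.
T_6 ≈ -1.9869792.
L_6 − T_6 ≈ 10.20833.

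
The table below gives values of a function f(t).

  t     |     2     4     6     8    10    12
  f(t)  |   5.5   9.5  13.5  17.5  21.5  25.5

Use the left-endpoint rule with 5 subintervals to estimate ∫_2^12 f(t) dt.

Δt = 2.
Sum = 2·[5.5 + 9.5 + 13.5 + 17.5 + 21.5] = 135.

135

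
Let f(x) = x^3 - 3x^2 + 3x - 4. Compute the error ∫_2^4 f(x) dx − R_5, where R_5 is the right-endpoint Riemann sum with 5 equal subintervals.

Exact integral: ∫_2^4 f(x) dx = 14.
R_5 = 19.52.
Error = 14 − 19.52 = -5.52.

-5.52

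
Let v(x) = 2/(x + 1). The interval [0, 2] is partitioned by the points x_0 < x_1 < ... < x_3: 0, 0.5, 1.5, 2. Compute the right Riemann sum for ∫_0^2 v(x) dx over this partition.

Subinterval widths: 0.5, 1, 0.5.
Right endpoints: 0.5, 1.5, 2.
v(0.5) = 4/3, v(1.5) = 0.8, v(2) = 2/3.
Sum = Σ Δx_i · v(x_i).
Sum = 1.8.

1.8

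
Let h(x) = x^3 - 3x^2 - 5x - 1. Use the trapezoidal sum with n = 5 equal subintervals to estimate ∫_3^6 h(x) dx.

Δx = (6 − 3)/5 = 0.6.
h(3) = -16, h(3.6) = -11.224, h(4.2) = -0.832, h(4.8) = 16.472, h(5.4) = 41.984, h(6) = 77.
T_5 = (Δx/2)·[h(x_0) + 2h(x_1) + ... + 2h(x_{4}) + h(x_5)].
Sum = 46.14.

46.14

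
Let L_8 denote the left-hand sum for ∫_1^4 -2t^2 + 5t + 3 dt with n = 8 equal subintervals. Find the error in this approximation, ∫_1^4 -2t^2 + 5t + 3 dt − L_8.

-2.671875

Exact integral: ∫_1^4 f(t) dt = 4.5.
L_8 = 7.171875.
Error = 4.5 − 7.171875 = -2.671875.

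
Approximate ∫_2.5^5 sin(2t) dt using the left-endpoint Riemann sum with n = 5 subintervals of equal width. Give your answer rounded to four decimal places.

Δt = (5 − 2.5)/5 = 0.5.
Left endpoints: 2.5, 3, 3.5, 4, 4.5.
f(2.5) ≈ -0.9589, f(3) ≈ -0.2794, f(3.5) ≈ 0.6570, f(4) ≈ 0.9894, f(4.5) ≈ 0.4121.
Sum = Δt · [f(2.5) + f(3) + f(3.5) + f(4) + f(4.5)].
Sum ≈ 0.4101.

0.4101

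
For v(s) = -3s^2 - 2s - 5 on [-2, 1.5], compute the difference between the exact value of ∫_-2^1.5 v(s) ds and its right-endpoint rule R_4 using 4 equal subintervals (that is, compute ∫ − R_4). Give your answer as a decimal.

2.10546875

Exact integral: ∫_-2^1.5 v(s) ds = -27.125.
R_4 = -29.23046875.
Error = -27.125 − (-29.23046875) = 2.10546875.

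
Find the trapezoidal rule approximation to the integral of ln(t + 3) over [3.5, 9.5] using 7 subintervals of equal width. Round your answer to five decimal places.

Δt = (9.5 − 3.5)/7 = 6/7.
f(3.5) ≈ 1.87180, f(61/14) ≈ 1.99567, f(73/14) ≈ 2.10587, f(85/14) ≈ 2.20513, f(97/14) ≈ 2.29542, f(109/14) ≈ 2.37822, f(121/14) ≈ 2.45469, f(9.5) ≈ 2.52573.
T_7 = (Δt/2)·[f(t_0) + 2f(t_1) + ... + 2f(t_{6}) + f(t_7)].
Sum ≈ 13.40038.

13.40038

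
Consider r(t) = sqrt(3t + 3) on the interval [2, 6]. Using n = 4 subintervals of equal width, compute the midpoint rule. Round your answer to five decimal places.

15.39250

Δt = (6 − 2)/4 = 1.
Midpoints: 2.5, 3.5, 4.5, 5.5.
r(2.5) ≈ 3.24037, r(3.5) ≈ 3.67423, r(4.5) ≈ 4.06202, r(5.5) ≈ 4.41588.
Sum = Δt · [r(2.5) + r(3.5) + r(4.5) + r(5.5)].
Sum ≈ 15.39250.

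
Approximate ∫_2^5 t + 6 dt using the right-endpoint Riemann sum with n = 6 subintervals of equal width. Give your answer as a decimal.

Δt = (5 − 2)/6 = 0.5.
Right endpoints: 2.5, 3, 3.5, 4, 4.5, 5.
f(2.5) = 8.5, f(3) = 9, f(3.5) = 9.5, f(4) = 10, f(4.5) = 10.5, f(5) = 11.
Sum = Δt · [f(2.5) + f(3) + f(3.5) + ...].
Sum = 29.25.

29.25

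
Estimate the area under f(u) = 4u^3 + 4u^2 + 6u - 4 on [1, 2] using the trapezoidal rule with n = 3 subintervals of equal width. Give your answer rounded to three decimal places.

29.741

Δu = (2 − 1)/3 = 1/3.
f(1) = 10, f(4/3) = 556/27, f(5/3) = 962/27, f(2) = 56.
T_3 = (Δu/2)·[f(u_0) + 2f(u_1) + 2f(u_2) + f(u_3)].
Sum ≈ 29.741.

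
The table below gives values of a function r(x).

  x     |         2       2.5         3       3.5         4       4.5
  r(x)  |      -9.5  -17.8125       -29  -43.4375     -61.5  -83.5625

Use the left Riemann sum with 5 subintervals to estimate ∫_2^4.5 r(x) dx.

-80.625

Δx = 0.5.
Sum = 0.5·[(-9.5) + (-17.8125) + (-29) + (-43.4375) + (-61.5)] = -80.625.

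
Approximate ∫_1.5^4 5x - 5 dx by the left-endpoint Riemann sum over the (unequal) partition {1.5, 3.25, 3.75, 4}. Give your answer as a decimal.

Subinterval widths: 1.75, 0.5, 0.25.
Left endpoints: 1.5, 3.25, 3.75.
f(1.5) = 2.5, f(3.25) = 11.25, f(3.75) = 13.75.
Sum = Σ Δx_i · f(x_i).
Sum = 13.4375.

13.4375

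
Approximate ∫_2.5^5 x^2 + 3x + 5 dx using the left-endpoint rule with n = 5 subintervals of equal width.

70.625

Δx = (5 − 2.5)/5 = 0.5.
Left endpoints: 2.5, 3, 3.5, 4, 4.5.
f(2.5) = 18.75, f(3) = 23, f(3.5) = 27.75, f(4) = 33, f(4.5) = 38.75.
Sum = Δx · [f(2.5) + f(3) + f(3.5) + f(4) + f(4.5)].
Sum = 70.625.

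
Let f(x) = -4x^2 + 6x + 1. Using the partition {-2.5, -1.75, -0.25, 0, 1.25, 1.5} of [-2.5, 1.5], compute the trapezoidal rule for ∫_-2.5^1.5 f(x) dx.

Subinterval widths: 0.75, 1.5, 0.25, 1.25, 0.25.
f(-2.5) = -39, f(-1.75) = -21.75, f(-0.25) = -0.75, f(0) = 1, f(1.25) = 2.25, f(1.5) = 1.
On each subinterval the trapezoid contributes (Δx_i/2)·[f(x_{i-1}) + f(x_i)].
Sum = -37.1875.

-37.1875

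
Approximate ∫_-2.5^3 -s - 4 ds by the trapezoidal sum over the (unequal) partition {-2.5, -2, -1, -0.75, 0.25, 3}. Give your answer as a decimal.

Subinterval widths: 0.5, 1, 0.25, 1, 2.75.
f(-2.5) = -1.5, f(-2) = -2, f(-1) = -3, f(-0.75) = -3.25, f(0.25) = -4.25, f(3) = -7.
On each subinterval the trapezoid contributes (Δs_i/2)·[f(s_{i-1}) + f(s_i)].
Sum = -23.375.

-23.375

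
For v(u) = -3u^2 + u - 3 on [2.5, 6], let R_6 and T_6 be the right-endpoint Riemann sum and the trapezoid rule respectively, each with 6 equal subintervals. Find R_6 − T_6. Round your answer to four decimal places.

R_6 ≈ -221.605903.
T_6 ≈ -196.595486.
R_6 − T_6 ≈ -25.0104.

-25.0104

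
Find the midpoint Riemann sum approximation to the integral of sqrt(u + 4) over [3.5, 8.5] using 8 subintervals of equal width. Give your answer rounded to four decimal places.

15.7704

Δu = (8.5 − 3.5)/8 = 0.625.
Midpoints: 3.8125, 4.4375, 5.0625, 5.6875, 6.3125, 6.9375, 7.5625, 8.1875.
f(3.8125) ≈ 2.7951, f(4.4375) ≈ 2.9047, f(5.0625) ≈ 3.0104, f(5.6875) ≈ 3.1125, f(6.3125) ≈ 3.2113, f(6.9375) ≈ 3.3072, f(7.5625) ≈ 3.4004, f(8.1875) ≈ 3.4911.
Sum = Δu · [f(3.8125) + f(4.4375) + f(5.0625) + ...].
Sum ≈ 15.7704.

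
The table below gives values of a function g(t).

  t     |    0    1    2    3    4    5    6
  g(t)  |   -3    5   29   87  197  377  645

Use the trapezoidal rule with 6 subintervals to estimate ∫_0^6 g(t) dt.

Δt = 1.
T_6 = (1/2)·[(-3) + 2·5 + 2·29 + 2·87 + 2·197 + 2·377 + 645] = 1016.

1016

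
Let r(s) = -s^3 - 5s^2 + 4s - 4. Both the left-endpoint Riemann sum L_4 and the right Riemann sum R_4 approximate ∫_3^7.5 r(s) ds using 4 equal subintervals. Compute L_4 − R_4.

689.765625

L_4 ≈ -1027.204102.
R_4 ≈ -1716.969727.
L_4 − R_4 = 689.765625.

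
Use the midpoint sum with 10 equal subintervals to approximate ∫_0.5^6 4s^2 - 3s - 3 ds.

Δs = (6 − 0.5)/10 = 0.55.
Midpoints: 0.775, 1.325, 1.875, 2.425, 2.975, 3.525, 4.075, 4.625, 5.175, 5.725.
f(0.775) = -2.9225, f(1.325) = 0.0475, f(1.875) = 5.4375, f(2.425) = 13.2475, f(2.975) = 23.4775, f(3.525) = 36.1275, f(4.075) = 51.1975, f(4.625) = 68.6875, f(5.175) = 88.5975, f(5.725) = 110.9275.
Sum = Δs · [f(0.775) + f(1.325) + f(1.875) + ...].
Sum = 217.15375.

217.15375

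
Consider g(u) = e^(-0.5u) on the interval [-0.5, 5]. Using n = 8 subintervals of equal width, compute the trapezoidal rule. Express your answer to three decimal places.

Δu = (5 − (-0.5))/8 = 0.6875.
g(-0.5) ≈ 1.284, g(0.1875) ≈ 0.911, g(0.875) ≈ 0.646, g(1.5625) ≈ 0.458, g(2.25) ≈ 0.325, g(2.9375) ≈ 0.230, g(3.625) ≈ 0.163, g(4.3125) ≈ 0.116, g(5) ≈ 0.082.
T_8 = (Δu/2)·[g(u_0) + 2g(u_1) + ... + 2g(u_{7}) + g(u_8)].
Sum ≈ 2.428.

2.428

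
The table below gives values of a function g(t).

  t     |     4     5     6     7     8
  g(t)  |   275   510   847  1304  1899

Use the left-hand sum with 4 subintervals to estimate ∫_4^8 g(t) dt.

Δt = 1.
Sum = 1·[275 + 510 + 847 + 1304] = 2936.

2936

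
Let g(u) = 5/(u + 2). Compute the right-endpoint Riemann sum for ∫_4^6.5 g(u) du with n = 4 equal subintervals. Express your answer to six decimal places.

Δu = (6.5 − 4)/4 = 0.625.
Right endpoints: 4.625, 5.25, 5.875, 6.5.
g(4.625) = 40/53, g(5.25) = 20/29, g(5.875) = 40/63, g(6.5) = 10/17.
Sum = Δu · [g(4.625) + g(5.25) + g(5.875) + g(6.5)].
Sum ≈ 1.667205.

1.667205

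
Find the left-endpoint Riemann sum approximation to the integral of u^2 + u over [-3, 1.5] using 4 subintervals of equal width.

8.96484375

Δu = (1.5 − (-3))/4 = 1.125.
Left endpoints: -3, -1.875, -0.75, 0.375.
f(-3) = 6, f(-1.875) = 1.640625, f(-0.75) = -0.1875, f(0.375) = 0.515625.
Sum = Δu · [f(-3) + f(-1.875) + f(-0.75) + f(0.375)].
Sum = 8.96484375.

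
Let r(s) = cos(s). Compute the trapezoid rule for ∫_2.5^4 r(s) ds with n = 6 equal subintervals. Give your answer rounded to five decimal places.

-1.34821

Δs = (4 − 2.5)/6 = 0.25.
r(2.5) ≈ -0.80114, r(2.75) ≈ -0.92430, r(3) ≈ -0.98999, r(3.25) ≈ -0.99413, r(3.5) ≈ -0.93646, r(3.75) ≈ -0.82056, r(4) ≈ -0.65364.
T_6 = (Δs/2)·[r(s_0) + 2r(s_1) + ... + 2r(s_{5}) + r(s_6)].
Sum ≈ -1.34821.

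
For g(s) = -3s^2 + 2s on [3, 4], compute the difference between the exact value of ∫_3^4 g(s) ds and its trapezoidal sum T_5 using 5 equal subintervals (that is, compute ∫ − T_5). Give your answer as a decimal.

0.02

Exact integral: ∫_3^4 g(s) ds = -30.
T_5 = -30.02.
Error = -30 − (-30.02) = 0.02.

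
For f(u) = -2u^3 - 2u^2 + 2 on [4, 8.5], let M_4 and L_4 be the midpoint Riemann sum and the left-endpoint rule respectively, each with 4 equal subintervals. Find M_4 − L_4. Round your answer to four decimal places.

M_4 ≈ -2821.034180.
L_4 ≈ -2195.103516.
M_4 − L_4 ≈ -625.9307.

-625.9307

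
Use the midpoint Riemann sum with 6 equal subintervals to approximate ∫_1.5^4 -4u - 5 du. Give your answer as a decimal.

-40

Δu = (4 − 1.5)/6 = 5/12.
Midpoints: 41/24, 2.125, 61/24, 71/24, 3.375, 91/24.
f(41/24) = -71/6, f(2.125) = -13.5, f(61/24) = -91/6, f(71/24) = -101/6, f(3.375) = -18.5, f(91/24) = -121/6.
Sum = Δu · [f(41/24) + f(2.125) + f(61/24) + ...].
Sum = -40.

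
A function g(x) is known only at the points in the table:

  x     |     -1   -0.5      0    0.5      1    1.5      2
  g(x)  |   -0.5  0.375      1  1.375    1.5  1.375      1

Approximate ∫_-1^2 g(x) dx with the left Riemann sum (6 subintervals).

2.5625

Δx = 0.5.
Sum = 0.5·[(-0.5) + 0.375 + 1 + 1.375 + 1.5 + 1.375] = 2.5625.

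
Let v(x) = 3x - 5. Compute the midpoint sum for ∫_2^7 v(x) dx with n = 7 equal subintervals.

42.5

Δx = (7 − 2)/7 = 5/7.
Midpoints: 33/14, 43/14, 53/14, 4.5, 73/14, 83/14, 93/14.
v(33/14) = 29/14, v(43/14) = 59/14, v(53/14) = 89/14, v(4.5) = 8.5, v(73/14) = 149/14, v(83/14) = 179/14, v(93/14) = 209/14.
Sum = Δx · [v(33/14) + v(43/14) + v(53/14) + ...].
Sum = 42.5.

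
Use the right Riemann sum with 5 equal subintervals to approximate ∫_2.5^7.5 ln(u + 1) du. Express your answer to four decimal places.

Δu = (7.5 − 2.5)/5 = 1.
Right endpoints: 3.5, 4.5, 5.5, 6.5, 7.5.
f(3.5) ≈ 1.5041, f(4.5) ≈ 1.7047, f(5.5) ≈ 1.8718, f(6.5) ≈ 2.0149, f(7.5) ≈ 2.1401.
Sum = Δu · [f(3.5) + f(4.5) + f(5.5) + f(6.5) + f(7.5)].
Sum ≈ 9.2356.

9.2356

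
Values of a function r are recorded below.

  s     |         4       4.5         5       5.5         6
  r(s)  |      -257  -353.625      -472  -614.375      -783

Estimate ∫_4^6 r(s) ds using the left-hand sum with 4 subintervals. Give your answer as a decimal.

-848.5

Δs = 0.5.
Sum = 0.5·[(-257) + (-353.625) + (-472) + (-614.375)] = -848.5.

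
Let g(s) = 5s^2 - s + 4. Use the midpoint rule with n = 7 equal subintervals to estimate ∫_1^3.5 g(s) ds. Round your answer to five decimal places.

Δs = (3.5 − 1)/7 = 5/14.
Midpoints: 33/28, 43/28, 53/28, 2.25, 73/28, 83/28, 93/28.
g(33/28) = 7657/784, g(43/28) = 11177/784, g(53/28) = 15697/784, g(2.25) = 27.0625, g(73/28) = 27737/784, g(83/28) = 35257/784, g(93/28) = 43777/784.
Sum = Δs · [g(33/28) + g(43/28) + g(53/28) + ...].
Sum ≈ 74.03380.

74.03380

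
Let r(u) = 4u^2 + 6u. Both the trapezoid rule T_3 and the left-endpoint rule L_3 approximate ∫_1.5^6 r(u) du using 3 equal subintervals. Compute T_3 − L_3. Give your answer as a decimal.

T_3 = 391.5.
L_3 = 270.
T_3 − L_3 = 121.5.

121.5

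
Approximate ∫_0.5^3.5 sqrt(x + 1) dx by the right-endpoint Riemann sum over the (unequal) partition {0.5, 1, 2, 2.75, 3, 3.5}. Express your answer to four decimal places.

Subinterval widths: 0.5, 1, 0.75, 0.25, 0.5.
Right endpoints: 1, 2, 2.75, 3, 3.5.
f(1) ≈ 1.4142, f(2) ≈ 1.7321, f(2.75) ≈ 1.9365, f(3) ≈ 2.0000, f(3.5) ≈ 2.1213.
Sum = Σ Δx_i · f(x_i).
Sum ≈ 5.4522.

5.4522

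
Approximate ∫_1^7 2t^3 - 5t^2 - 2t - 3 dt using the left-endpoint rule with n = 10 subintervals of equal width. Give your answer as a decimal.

441.24

Δt = (7 − 1)/10 = 0.6.
Left endpoints: 1, 1.6, 2.2, 2.8, 3.4, 4, 4.6, 5.2, 5.8, 6.4.
f(1) = -8, f(1.6) = -10.808, f(2.2) = -10.304, f(2.8) = -3.896, f(3.4) = 11.008, f(4) = 37, f(4.6) = 76.672, f(5.2) = 132.616, f(5.8) = 207.424, f(6.4) = 303.688.
Sum = Δt · [f(1) + f(1.6) + f(2.2) + ...].
Sum = 441.24.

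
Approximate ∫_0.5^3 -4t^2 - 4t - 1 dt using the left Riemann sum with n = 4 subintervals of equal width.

-42.421875

Δt = (3 − 0.5)/4 = 0.625.
Left endpoints: 0.5, 1.125, 1.75, 2.375.
f(0.5) = -4, f(1.125) = -10.5625, f(1.75) = -20.25, f(2.375) = -33.0625.
Sum = Δt · [f(0.5) + f(1.125) + f(1.75) + f(2.375)].
Sum = -42.421875.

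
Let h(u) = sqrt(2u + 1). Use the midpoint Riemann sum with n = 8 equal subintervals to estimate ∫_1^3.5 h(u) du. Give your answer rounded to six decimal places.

Δu = (3.5 − 1)/8 = 0.3125.
Midpoints: 1.15625, 1.46875, 1.78125, 2.09375, 2.40625, 2.71875, 3.03125, 3.34375.
h(1.15625) ≈ 1.820027, h(1.46875) ≈ 1.984313, h(1.78125) ≈ 2.136001, h(2.09375) ≈ 2.277608, h(2.40625) ≈ 2.410913, h(2.71875) ≈ 2.537223, h(3.03125) ≈ 2.657536, h(3.34375) ≈ 2.772634.
Sum = Δu · [h(1.15625) + h(1.46875) + h(1.78125) + ...].
Sum ≈ 5.811330.

5.811330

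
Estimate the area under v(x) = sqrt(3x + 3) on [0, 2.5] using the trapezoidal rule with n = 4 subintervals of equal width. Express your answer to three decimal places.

Δx = (2.5 − 0)/4 = 0.625.
v(0) ≈ 1.732, v(0.625) ≈ 2.208, v(1.25) ≈ 2.598, v(1.875) ≈ 2.937, v(2.5) ≈ 3.240.
T_4 = (Δx/2)·[v(x_0) + 2v(x_1) + 2v(x_2) + 2v(x_3) + v(x_4)].
Sum ≈ 6.393.

6.393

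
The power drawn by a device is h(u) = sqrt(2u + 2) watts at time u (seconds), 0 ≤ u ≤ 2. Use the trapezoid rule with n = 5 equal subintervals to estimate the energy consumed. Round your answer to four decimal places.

Δu = (2 − 0)/5 = 0.4.
h(0) ≈ 1.4142, h(0.4) ≈ 1.6733, h(0.8) ≈ 1.8974, h(1.2) ≈ 2.0976, h(1.6) ≈ 2.2804, h(2) ≈ 2.4495.
T_5 = (Δu/2)·[h(u_0) + 2h(u_1) + ... + 2h(u_{4}) + h(u_5)].
Sum ≈ 3.9522.

3.9522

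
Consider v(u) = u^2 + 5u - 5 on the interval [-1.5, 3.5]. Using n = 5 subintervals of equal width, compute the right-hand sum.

33.75

Δu = (3.5 − (-1.5))/5 = 1.
Right endpoints: -0.5, 0.5, 1.5, 2.5, 3.5.
v(-0.5) = -7.25, v(0.5) = -2.25, v(1.5) = 4.75, v(2.5) = 13.75, v(3.5) = 24.75.
Sum = Δu · [v(-0.5) + v(0.5) + v(1.5) + v(2.5) + v(3.5)].
Sum = 33.75.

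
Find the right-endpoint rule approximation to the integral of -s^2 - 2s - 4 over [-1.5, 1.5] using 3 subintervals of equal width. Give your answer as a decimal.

Δs = (1.5 − (-1.5))/3 = 1.
Right endpoints: -0.5, 0.5, 1.5.
f(-0.5) = -3.25, f(0.5) = -5.25, f(1.5) = -9.25.
Sum = Δs · [f(-0.5) + f(0.5) + f(1.5)].
Sum = -17.75.

-17.75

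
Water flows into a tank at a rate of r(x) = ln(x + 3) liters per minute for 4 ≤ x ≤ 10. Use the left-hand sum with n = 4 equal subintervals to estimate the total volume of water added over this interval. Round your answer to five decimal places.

13.24636

Δx = (10 − 4)/4 = 1.5.
Left endpoints: 4, 5.5, 7, 8.5.
r(4) ≈ 1.94591, r(5.5) ≈ 2.14007, r(7) ≈ 2.30259, r(8.5) ≈ 2.44235.
Sum = Δx · [r(4) + r(5.5) + r(7) + r(8.5)].
Sum ≈ 13.24636.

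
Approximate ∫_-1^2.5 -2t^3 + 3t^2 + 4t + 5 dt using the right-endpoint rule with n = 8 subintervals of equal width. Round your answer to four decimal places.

Δt = (2.5 − (-1))/8 = 0.4375.
Right endpoints: -0.5625, -0.125, 0.3125, 0.75, 1.1875, 1.625, 2.0625, 2.5.
f(-0.5625) = 8305/2048, f(-0.125) = 4.55078125, f(0.3125) = 13275/2048, f(0.75) = 8.84375, f(1.1875) = 21773/2048, f(1.625) = 10.83984375, f(2.0625) = 17335/2048, f(2.5) = 2.5.
Sum = Δt · [f(-0.5625) + f(-0.125) + f(0.3125) + ...].
Sum ≈ 24.6606.

24.6606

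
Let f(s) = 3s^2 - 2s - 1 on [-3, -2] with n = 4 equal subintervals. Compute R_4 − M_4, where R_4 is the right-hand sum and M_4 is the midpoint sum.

R_4 = 20.90625.
M_4 = 22.984375.
R_4 − M_4 = -2.078125.

-2.078125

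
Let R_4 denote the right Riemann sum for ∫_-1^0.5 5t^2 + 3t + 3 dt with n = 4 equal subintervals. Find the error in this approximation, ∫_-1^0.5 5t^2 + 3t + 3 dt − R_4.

Exact integral: ∫_-1^0.5 f(t) dt = 5.25.
R_4 = 5.56640625.
Error = 5.25 − 5.56640625 = -0.31640625.

-0.31640625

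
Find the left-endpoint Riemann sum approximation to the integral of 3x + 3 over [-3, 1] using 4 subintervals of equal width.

-6

Δx = (1 − (-3))/4 = 1.
Left endpoints: -3, -2, -1, 0.
f(-3) = -6, f(-2) = -3, f(-1) = 0, f(0) = 3.
Sum = Δx · [f(-3) + f(-2) + f(-1) + f(0)].
Sum = -6.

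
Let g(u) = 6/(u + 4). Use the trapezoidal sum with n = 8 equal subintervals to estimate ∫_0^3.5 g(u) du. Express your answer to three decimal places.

Δu = (3.5 − 0)/8 = 0.4375.
g(0) = 1.5, g(0.4375) = 96/71, g(0.875) = 16/13, g(1.3125) = 96/85, g(1.75) = 24/23, g(2.1875) = 32/33, g(2.625) = 48/53, g(3.0625) = 96/113, g(3.5) = 0.8.
T_8 = (Δu/2)·[g(u_0) + 2g(u_1) + ... + 2g(u_{7}) + g(u_8)].
Sum ≈ 3.776.

3.776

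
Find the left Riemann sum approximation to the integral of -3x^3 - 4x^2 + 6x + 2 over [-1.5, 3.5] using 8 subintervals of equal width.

-88.1640625

Δx = (3.5 − (-1.5))/8 = 0.625.
Left endpoints: -1.5, -0.875, -0.25, 0.375, 1, 1.625, 2.25, 2.875.
f(-1.5) = -5.875, f(-0.875) = -2203/512, f(-0.25) = 0.296875, f(0.375) = 1807/512, f(1) = 1, f(1.625) = -5983/512, f(2.25) = -38.921875, f(2.875) = -43573/512.
Sum = Δx · [f(-1.5) + f(-0.875) + f(-0.25) + ...].
Sum = -88.1640625.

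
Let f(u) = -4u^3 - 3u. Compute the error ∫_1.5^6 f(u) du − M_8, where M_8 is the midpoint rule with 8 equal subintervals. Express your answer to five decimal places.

Exact integral: ∫_1.5^6 f(u) du = -1341.5625.
M_8 ≈ -1336.2231445.
Error ≈ -1341.5625 − (-1336.2231445) ≈ -5.33936.

-5.33936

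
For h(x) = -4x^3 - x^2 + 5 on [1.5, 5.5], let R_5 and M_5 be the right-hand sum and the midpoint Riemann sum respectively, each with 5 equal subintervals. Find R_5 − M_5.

R_5 = -1234.68.
M_5 = -935.16.
R_5 − M_5 = -299.52.

-299.52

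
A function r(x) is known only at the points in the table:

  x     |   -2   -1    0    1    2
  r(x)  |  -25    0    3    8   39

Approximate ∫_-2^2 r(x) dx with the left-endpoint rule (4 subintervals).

Δx = 1.
Sum = 1·[(-25) + 0 + 3 + 8] = -14.

-14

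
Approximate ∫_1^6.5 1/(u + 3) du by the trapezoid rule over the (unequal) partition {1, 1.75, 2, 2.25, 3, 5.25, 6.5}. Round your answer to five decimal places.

Subinterval widths: 0.75, 0.25, 0.25, 0.75, 2.25, 1.25.
f(1) = 0.25, f(1.75) = 4/19, f(2) = 0.2, f(2.25) = 4/21, f(3) = 1/6, f(5.25) = 4/33, f(6.5) = 2/19.
On each subinterval the trapezoid contributes (Δu_i/2)·[f(u_{i-1}) + f(u_i)].
Sum ≈ 0.87216.

0.87216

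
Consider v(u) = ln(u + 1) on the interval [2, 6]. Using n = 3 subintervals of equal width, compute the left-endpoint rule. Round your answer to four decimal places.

5.7327

Δu = (6 − 2)/3 = 4/3.
Left endpoints: 2, 10/3, 14/3.
v(2) ≈ 1.0986, v(10/3) ≈ 1.4663, v(14/3) ≈ 1.7346.
Sum = Δu · [v(2) + v(10/3) + v(14/3)].
Sum ≈ 5.7327.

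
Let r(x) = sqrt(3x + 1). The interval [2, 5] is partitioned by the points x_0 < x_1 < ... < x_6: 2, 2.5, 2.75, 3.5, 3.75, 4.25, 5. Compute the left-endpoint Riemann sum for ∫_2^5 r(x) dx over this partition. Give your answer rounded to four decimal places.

9.7116

Subinterval widths: 0.5, 0.25, 0.75, 0.25, 0.5, 0.75.
Left endpoints: 2, 2.5, 2.75, 3.5, 3.75, 4.25.
r(2) ≈ 2.6458, r(2.5) ≈ 2.9155, r(2.75) ≈ 3.0414, r(3.5) ≈ 3.3912, r(3.75) ≈ 3.5000, r(4.25) ≈ 3.7081.
Sum = Σ Δx_i · r(x_i).
Sum ≈ 9.7116.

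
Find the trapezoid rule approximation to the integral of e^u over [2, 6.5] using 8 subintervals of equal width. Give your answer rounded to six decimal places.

Δu = (6.5 − 2)/8 = 0.5625.
f(2) ≈ 7.389056, f(2.5625) ≈ 12.968197, f(3.125) ≈ 22.759895, f(3.6875) ≈ 39.944860, f(4.25) ≈ 70.105412, f(4.8125) ≈ 123.038830, f(5.375) ≈ 215.939872, f(5.9375) ≈ 378.986279, f(6.5) ≈ 665.141633.
T_8 = (Δu/2)·[f(u_0) + 2f(u_1) + ... + 2f(u_{7}) + f(u_8)].
Sum ≈ 675.004888.

675.004888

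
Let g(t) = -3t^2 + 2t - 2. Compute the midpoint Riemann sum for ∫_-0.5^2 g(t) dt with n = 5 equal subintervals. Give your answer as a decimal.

Δt = (2 − (-0.5))/5 = 0.5.
Midpoints: -0.25, 0.25, 0.75, 1.25, 1.75.
g(-0.25) = -2.6875, g(0.25) = -1.6875, g(0.75) = -2.1875, g(1.25) = -4.1875, g(1.75) = -7.6875.
Sum = Δt · [g(-0.25) + g(0.25) + g(0.75) + g(1.25) + g(1.75)].
Sum = -9.21875.

-9.21875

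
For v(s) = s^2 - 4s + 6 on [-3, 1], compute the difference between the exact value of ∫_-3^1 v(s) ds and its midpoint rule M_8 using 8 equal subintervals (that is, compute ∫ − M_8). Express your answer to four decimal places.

Exact integral: ∫_-3^1 v(s) ds ≈ 49.333333.
M_8 = 49.25.
Error ≈ 49.333333 − 49.25 ≈ 0.0833.

0.0833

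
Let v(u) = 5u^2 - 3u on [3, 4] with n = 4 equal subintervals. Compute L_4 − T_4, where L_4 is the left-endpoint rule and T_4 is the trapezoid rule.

-4

L_4 = 47.21875.
T_4 = 51.21875.
L_4 − T_4 = -4.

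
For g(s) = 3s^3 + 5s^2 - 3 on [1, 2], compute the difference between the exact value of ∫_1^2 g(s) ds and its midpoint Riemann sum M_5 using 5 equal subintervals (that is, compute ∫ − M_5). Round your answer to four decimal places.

Exact integral: ∫_1^2 g(s) ds ≈ 19.916667.
M_5 = 19.855.
Error ≈ 19.916667 − 19.855 ≈ 0.0617.

0.0617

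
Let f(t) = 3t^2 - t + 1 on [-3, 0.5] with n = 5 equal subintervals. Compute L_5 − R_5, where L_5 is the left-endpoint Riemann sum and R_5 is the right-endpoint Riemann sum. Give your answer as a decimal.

L_5 = 46.27.
R_5 = 25.445.
L_5 − R_5 = 20.825.

20.825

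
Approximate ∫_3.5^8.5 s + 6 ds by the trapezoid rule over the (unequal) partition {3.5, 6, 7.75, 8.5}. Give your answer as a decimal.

Subinterval widths: 2.5, 1.75, 0.75.
f(3.5) = 9.5, f(6) = 12, f(7.75) = 13.75, f(8.5) = 14.5.
On each subinterval the trapezoid contributes (Δs_i/2)·[f(s_{i-1}) + f(s_i)].
Sum = 60.

60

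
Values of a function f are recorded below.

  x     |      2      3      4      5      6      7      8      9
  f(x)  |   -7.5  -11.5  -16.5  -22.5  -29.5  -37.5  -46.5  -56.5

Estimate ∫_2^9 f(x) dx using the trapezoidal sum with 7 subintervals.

-196

Δx = 1.
T_7 = (1/2)·[(-7.5) + 2·(-11.5) + 2·(-16.5) + 2·(-22.5) + 2·(-29.5) + 2·(-37.5) + 2·(-46.5) + (-56.5)] = -196.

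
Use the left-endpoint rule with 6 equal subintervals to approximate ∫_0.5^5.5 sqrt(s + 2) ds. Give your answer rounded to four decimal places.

Δs = (5.5 − 0.5)/6 = 5/6.
Left endpoints: 0.5, 4/3, 13/6, 3, 23/6, 14/3.
f(0.5) ≈ 1.5811, f(4/3) ≈ 1.8257, f(13/6) ≈ 2.0412, f(3) ≈ 2.2361, f(23/6) ≈ 2.4152, f(14/3) ≈ 2.5820.
Sum = Δs · [f(0.5) + f(4/3) + f(13/6) + ...].
Sum ≈ 10.5678.

10.5678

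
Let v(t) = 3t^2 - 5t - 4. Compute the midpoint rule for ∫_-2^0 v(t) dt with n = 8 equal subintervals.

Δt = (0 − (-2))/8 = 0.25.
Midpoints: -1.875, -1.625, -1.375, -1.125, -0.875, -0.625, -0.375, -0.125.
v(-1.875) = 15.921875, v(-1.625) = 12.046875, v(-1.375) = 8.546875, v(-1.125) = 5.421875, v(-0.875) = 2.671875, v(-0.625) = 0.296875, v(-0.375) = -1.703125, v(-0.125) = -3.328125.
Sum = Δt · [v(-1.875) + v(-1.625) + v(-1.375) + ...].
Sum = 9.96875.

9.96875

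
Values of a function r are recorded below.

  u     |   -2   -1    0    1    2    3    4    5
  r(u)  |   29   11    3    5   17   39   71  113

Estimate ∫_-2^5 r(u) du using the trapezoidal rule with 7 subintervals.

217

Δu = 1.
T_7 = (1/2)·[29 + 2·11 + 2·3 + 2·5 + 2·17 + 2·39 + 2·71 + 113] = 217.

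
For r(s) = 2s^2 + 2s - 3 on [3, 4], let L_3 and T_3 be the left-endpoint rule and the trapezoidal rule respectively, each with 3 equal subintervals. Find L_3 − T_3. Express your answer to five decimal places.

-2.66667

L_3 ≈ 26.0370370.
T_3 ≈ 28.7037037.
L_3 − T_3 ≈ -2.66667.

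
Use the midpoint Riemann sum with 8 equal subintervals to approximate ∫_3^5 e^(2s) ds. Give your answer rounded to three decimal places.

10699.714

Δs = (5 − 3)/8 = 0.25.
Midpoints: 3.125, 3.375, 3.625, 3.875, 4.125, 4.375, 4.625, 4.875.
f(3.125) ≈ 518.013, f(3.375) ≈ 854.059, f(3.625) ≈ 1408.105, f(3.875) ≈ 2321.572, f(4.125) ≈ 3827.626, f(4.375) ≈ 6310.688, f(4.625) ≈ 10404.566, f(4.875) ≈ 17154.229.
Sum = Δs · [f(3.125) + f(3.375) + f(3.625) + ...].
Sum ≈ 10699.714.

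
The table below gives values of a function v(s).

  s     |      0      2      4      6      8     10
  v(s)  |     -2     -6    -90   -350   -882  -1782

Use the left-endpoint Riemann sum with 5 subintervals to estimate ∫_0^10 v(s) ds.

Δs = 2.
Sum = 2·[(-2) + (-6) + (-90) + (-350) + (-882)] = -2660.

-2660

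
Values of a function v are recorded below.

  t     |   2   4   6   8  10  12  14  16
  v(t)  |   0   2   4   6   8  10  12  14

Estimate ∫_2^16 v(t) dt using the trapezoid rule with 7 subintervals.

98

Δt = 2.
T_7 = (2/2)·[0 + 2·2 + 2·4 + 2·6 + 2·8 + 2·10 + 2·12 + 14] = 98.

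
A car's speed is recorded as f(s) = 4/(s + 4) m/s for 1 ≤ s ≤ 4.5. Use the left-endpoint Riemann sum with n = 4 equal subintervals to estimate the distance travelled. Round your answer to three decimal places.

Δs = (4.5 − 1)/4 = 0.875.
Left endpoints: 1, 1.875, 2.75, 3.625.
f(1) = 0.8, f(1.875) = 32/47, f(2.75) = 16/27, f(3.625) = 32/61.
Sum = Δs · [f(1) + f(1.875) + f(2.75) + f(3.625)].
Sum ≈ 2.273.

2.273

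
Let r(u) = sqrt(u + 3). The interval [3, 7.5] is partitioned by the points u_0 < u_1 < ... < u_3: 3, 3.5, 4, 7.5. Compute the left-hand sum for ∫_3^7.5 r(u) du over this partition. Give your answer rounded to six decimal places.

11.759629

Subinterval widths: 0.5, 0.5, 3.5.
Left endpoints: 3, 3.5, 4.
r(3) ≈ 2.449490, r(3.5) ≈ 2.549510, r(4) ≈ 2.645751.
Sum = Σ Δu_i · r(u_i).
Sum ≈ 11.759629.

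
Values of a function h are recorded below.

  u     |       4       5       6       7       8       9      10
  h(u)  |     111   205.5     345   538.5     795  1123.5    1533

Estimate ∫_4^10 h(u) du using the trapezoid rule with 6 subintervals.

3829.5

Δu = 1.
T_6 = (1/2)·[111 + 2·205.5 + 2·345 + 2·538.5 + 2·795 + 2·1123.5 + 1533] = 3829.5.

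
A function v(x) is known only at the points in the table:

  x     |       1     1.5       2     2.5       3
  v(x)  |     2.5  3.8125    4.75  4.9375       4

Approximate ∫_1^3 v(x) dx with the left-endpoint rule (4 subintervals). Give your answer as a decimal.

8

Δx = 0.5.
Sum = 0.5·[2.5 + 3.8125 + 4.75 + 4.9375] = 8.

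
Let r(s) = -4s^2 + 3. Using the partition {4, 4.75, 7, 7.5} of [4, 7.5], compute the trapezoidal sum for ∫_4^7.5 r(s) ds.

-474.625

Subinterval widths: 0.75, 2.25, 0.5.
r(4) = -61, r(4.75) = -87.25, r(7) = -193, r(7.5) = -222.
On each subinterval the trapezoid contributes (Δs_i/2)·[r(s_{i-1}) + r(s_i)].
Sum = -474.625.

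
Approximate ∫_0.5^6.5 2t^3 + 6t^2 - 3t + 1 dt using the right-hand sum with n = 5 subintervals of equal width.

1893.18

Δt = (6.5 − 0.5)/5 = 1.2.
Right endpoints: 1.7, 2.9, 4.1, 5.3, 6.5.
f(1.7) = 23.066, f(2.9) = 91.538, f(4.1) = 227.402, f(5.3) = 451.394, f(6.5) = 784.25.
Sum = Δt · [f(1.7) + f(2.9) + f(4.1) + f(5.3) + f(6.5)].
Sum = 1893.18.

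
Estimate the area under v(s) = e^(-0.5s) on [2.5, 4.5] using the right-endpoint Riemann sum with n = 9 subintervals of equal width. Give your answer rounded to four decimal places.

0.3425

Δs = (4.5 − 2.5)/9 = 2/9.
Right endpoints: 49/18, 53/18, 19/6, 61/18, 65/18, 23/6, 73/18, 77/18, 4.5.
v(49/18) ≈ 0.2564, v(53/18) ≈ 0.2294, v(19/6) ≈ 0.2053, v(61/18) ≈ 0.1837, v(65/18) ≈ 0.1644, v(23/6) ≈ 0.1471, v(73/18) ≈ 0.1316, v(77/18) ≈ 0.1178, v(4.5) ≈ 0.1054.
Sum = Δs · [v(49/18) + v(53/18) + v(19/6) + ...].
Sum ≈ 0.3425.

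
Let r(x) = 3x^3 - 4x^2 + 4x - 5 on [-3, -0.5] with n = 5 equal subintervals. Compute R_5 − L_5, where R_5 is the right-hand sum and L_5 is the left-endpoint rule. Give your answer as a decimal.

62.8125

R_5 = -97.1875.
L_5 = -160.
R_5 − L_5 = 62.8125.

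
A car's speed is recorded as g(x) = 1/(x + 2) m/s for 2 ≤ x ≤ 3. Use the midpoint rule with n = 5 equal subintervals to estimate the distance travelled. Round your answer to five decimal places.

0.22311

Δx = (3 − 2)/5 = 0.2.
Midpoints: 2.1, 2.3, 2.5, 2.7, 2.9.
g(2.1) = 10/41, g(2.3) = 10/43, g(2.5) = 2/9, g(2.7) = 10/47, g(2.9) = 10/49.
Sum = Δx · [g(2.1) + g(2.3) + g(2.5) + g(2.7) + g(2.9)].
Sum ≈ 0.22311.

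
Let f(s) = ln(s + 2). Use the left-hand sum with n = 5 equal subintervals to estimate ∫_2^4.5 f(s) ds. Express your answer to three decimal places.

3.998

Δs = (4.5 − 2)/5 = 0.5.
Left endpoints: 2, 2.5, 3, 3.5, 4.
f(2) ≈ 1.386, f(2.5) ≈ 1.504, f(3) ≈ 1.609, f(3.5) ≈ 1.705, f(4) ≈ 1.792.
Sum = Δs · [f(2) + f(2.5) + f(3) + f(3.5) + f(4)].
Sum ≈ 3.998.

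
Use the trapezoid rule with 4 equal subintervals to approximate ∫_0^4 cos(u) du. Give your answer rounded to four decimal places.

-0.6927

Δu = (4 − 0)/4 = 1.
f(0) ≈ 1.0000, f(1) ≈ 0.5403, f(2) ≈ -0.4161, f(3) ≈ -0.9900, f(4) ≈ -0.6536.
T_4 = (Δu/2)·[f(u_0) + 2f(u_1) + 2f(u_2) + 2f(u_3) + f(u_4)].
Sum ≈ -0.6927.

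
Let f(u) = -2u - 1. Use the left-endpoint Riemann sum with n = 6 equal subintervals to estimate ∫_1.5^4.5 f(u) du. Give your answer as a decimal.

-19.5

Δu = (4.5 − 1.5)/6 = 0.5.
Left endpoints: 1.5, 2, 2.5, 3, 3.5, 4.
f(1.5) = -4, f(2) = -5, f(2.5) = -6, f(3) = -7, f(3.5) = -8, f(4) = -9.
Sum = Δu · [f(1.5) + f(2) + f(2.5) + ...].
Sum = -19.5.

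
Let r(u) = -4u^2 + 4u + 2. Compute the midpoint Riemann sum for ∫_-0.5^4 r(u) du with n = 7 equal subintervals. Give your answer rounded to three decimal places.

-44.380

Δu = (4 − (-0.5))/7 = 9/14.
Midpoints: -5/28, 13/28, 31/28, 1.75, 67/28, 85/28, 103/28.
r(-5/28) = 227/196, r(13/28) = 587/196, r(31/28) = 299/196, r(1.75) = -3.25, r(67/28) = -2221/196, r(85/28) = -4453/196, r(103/28) = -7333/196.
Sum = Δu · [r(-5/28) + r(13/28) + r(31/28) + ...].
Sum ≈ -44.380.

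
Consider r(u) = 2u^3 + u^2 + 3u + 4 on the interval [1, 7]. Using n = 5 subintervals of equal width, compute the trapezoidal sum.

Δu = (7 − 1)/5 = 1.2.
r(1) = 10, r(2.2) = 36.736, r(3.4) = 104.368, r(4.6) = 233.632, r(5.8) = 445.264, r(7) = 760.
T_5 = (Δu/2)·[r(u_0) + 2r(u_1) + ... + 2r(u_{4}) + r(u_5)].
Sum = 1446.

1446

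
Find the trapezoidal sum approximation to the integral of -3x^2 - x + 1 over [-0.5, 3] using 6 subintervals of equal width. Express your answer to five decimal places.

Δx = (3 − (-0.5))/6 = 7/12.
f(-0.5) = 0.75, f(1/12) = 43/48, f(2/3) = -1, f(1.25) = -4.9375, f(11/6) = -131/12, f(29/12) = -18.9375, f(3) = -29.
T_6 = (Δx/2)·[f(x_0) + 2f(x_1) + ... + 2f(x_{5}) + f(x_6)].
Sum ≈ -28.59549.

-28.59549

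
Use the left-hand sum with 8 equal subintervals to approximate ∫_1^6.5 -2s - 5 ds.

-64.96875

Δs = (6.5 − 1)/8 = 0.6875.
Left endpoints: 1, 1.6875, 2.375, 3.0625, 3.75, 4.4375, 5.125, 5.8125.
f(1) = -7, f(1.6875) = -8.375, f(2.375) = -9.75, f(3.0625) = -11.125, f(3.75) = -12.5, f(4.4375) = -13.875, f(5.125) = -15.25, f(5.8125) = -16.625.
Sum = Δs · [f(1) + f(1.6875) + f(2.375) + ...].
Sum = -64.96875.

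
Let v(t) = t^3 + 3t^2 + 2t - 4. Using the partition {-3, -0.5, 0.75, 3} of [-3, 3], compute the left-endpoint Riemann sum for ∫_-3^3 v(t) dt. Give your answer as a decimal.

Subinterval widths: 2.5, 1.25, 2.25.
Left endpoints: -3, -0.5, 0.75.
v(-3) = -10, v(-0.5) = -4.375, v(0.75) = -0.390625.
Sum = Σ Δt_i · v(t_i).
Sum = -31.34765625.

-31.34765625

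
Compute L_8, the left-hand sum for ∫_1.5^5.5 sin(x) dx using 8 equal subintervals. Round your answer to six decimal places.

-0.198828

Δx = (5.5 − 1.5)/8 = 0.5.
Left endpoints: 1.5, 2, 2.5, 3, 3.5, 4, 4.5, 5.
f(1.5) ≈ 0.997495, f(2) ≈ 0.909297, f(2.5) ≈ 0.598472, f(3) ≈ 0.141120, f(3.5) ≈ -0.350783, f(4) ≈ -0.756802, f(4.5) ≈ -0.977530, f(5) ≈ -0.958924.
Sum = Δx · [f(1.5) + f(2) + f(2.5) + ...].
Sum ≈ -0.198828.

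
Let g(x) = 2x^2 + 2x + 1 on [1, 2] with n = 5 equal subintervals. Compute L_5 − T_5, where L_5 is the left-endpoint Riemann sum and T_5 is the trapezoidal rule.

-0.8

L_5 = 7.88.
T_5 = 8.68.
L_5 − T_5 = -0.8.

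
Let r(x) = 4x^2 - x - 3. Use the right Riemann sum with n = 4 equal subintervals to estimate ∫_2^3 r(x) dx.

Δx = (3 − 2)/4 = 0.25.
Right endpoints: 2.25, 2.5, 2.75, 3.
r(2.25) = 15, r(2.5) = 19.5, r(2.75) = 24.5, r(3) = 30.
Sum = Δx · [r(2.25) + r(2.5) + r(2.75) + r(3)].
Sum = 22.25.

22.25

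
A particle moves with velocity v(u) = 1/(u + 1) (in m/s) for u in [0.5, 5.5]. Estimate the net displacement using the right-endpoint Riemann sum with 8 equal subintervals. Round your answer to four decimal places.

1.3195

Δu = (5.5 − 0.5)/8 = 0.625.
Right endpoints: 1.125, 1.75, 2.375, 3, 3.625, 4.25, 4.875, 5.5.
v(1.125) = 8/17, v(1.75) = 4/11, v(2.375) = 8/27, v(3) = 0.25, v(3.625) = 8/37, v(4.25) = 4/21, v(4.875) = 8/47, v(5.5) = 2/13.
Sum = Δu · [v(1.125) + v(1.75) + v(2.375) + ...].
Sum ≈ 1.3195.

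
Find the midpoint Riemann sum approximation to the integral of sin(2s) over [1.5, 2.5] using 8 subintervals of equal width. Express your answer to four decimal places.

-0.6385

Δs = (2.5 − 1.5)/8 = 0.125.
Midpoints: 1.5625, 1.6875, 1.8125, 1.9375, 2.0625, 2.1875, 2.3125, 2.4375.
f(1.5625) ≈ 0.0166, f(1.6875) ≈ -0.2313, f(1.8125) ≈ -0.4648, f(1.9375) ≈ -0.6694, f(2.0625) ≈ -0.8324, f(2.1875) ≈ -0.9436, f(2.3125) ≈ -0.9962, f(2.4375) ≈ -0.9868.
Sum = Δs · [f(1.5625) + f(1.6875) + f(1.8125) + ...].
Sum ≈ -0.6385.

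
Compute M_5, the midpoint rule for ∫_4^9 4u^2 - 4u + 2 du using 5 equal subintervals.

765

Δu = (9 − 4)/5 = 1.
Midpoints: 4.5, 5.5, 6.5, 7.5, 8.5.
f(4.5) = 65, f(5.5) = 101, f(6.5) = 145, f(7.5) = 197, f(8.5) = 257.
Sum = Δu · [f(4.5) + f(5.5) + f(6.5) + f(7.5) + f(8.5)].
Sum = 765.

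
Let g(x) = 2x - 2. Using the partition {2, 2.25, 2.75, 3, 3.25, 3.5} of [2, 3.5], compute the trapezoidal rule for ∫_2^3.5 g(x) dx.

5.25

Subinterval widths: 0.25, 0.5, 0.25, 0.25, 0.25.
g(2) = 2, g(2.25) = 2.5, g(2.75) = 3.5, g(3) = 4, g(3.25) = 4.5, g(3.5) = 5.
On each subinterval the trapezoid contributes (Δx_i/2)·[g(x_{i-1}) + g(x_i)].
Sum = 5.25.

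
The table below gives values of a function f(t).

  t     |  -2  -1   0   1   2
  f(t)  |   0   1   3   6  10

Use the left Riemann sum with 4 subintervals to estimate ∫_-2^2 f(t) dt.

Δt = 1.
Sum = 1·[0 + 1 + 3 + 6] = 10.

10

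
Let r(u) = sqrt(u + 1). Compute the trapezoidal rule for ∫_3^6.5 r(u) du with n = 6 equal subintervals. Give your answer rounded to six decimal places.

Δu = (6.5 − 3)/6 = 7/12.
r(3) ≈ 2.000000, r(43/12) ≈ 2.140872, r(25/6) ≈ 2.273030, r(4.75) ≈ 2.397916, r(16/3) ≈ 2.516611, r(71/12) ≈ 2.629956, r(6.5) ≈ 2.738613.
T_6 = (Δu/2)·[r(u_0) + 2r(u_1) + ... + 2r(u_{5}) + r(u_6)].
Sum ≈ 8.357820.

8.357820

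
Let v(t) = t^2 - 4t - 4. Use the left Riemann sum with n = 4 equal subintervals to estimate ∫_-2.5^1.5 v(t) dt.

9

Δt = (1.5 − (-2.5))/4 = 1.
Left endpoints: -2.5, -1.5, -0.5, 0.5.
v(-2.5) = 12.25, v(-1.5) = 4.25, v(-0.5) = -1.75, v(0.5) = -5.75.
Sum = Δt · [v(-2.5) + v(-1.5) + v(-0.5) + v(0.5)].
Sum = 9.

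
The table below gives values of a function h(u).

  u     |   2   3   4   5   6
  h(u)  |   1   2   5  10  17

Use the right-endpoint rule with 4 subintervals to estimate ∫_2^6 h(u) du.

Δu = 1.
Sum = 1·[2 + 5 + 10 + 17] = 34.

34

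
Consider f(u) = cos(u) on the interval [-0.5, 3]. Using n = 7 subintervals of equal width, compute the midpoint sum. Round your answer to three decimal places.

0.627

Δu = (3 − (-0.5))/7 = 0.5.
Midpoints: -0.25, 0.25, 0.75, 1.25, 1.75, 2.25, 2.75.
f(-0.25) ≈ 0.969, f(0.25) ≈ 0.969, f(0.75) ≈ 0.732, f(1.25) ≈ 0.315, f(1.75) ≈ -0.178, f(2.25) ≈ -0.628, f(2.75) ≈ -0.924.
Sum = Δu · [f(-0.25) + f(0.25) + f(0.75) + ...].
Sum ≈ 0.627.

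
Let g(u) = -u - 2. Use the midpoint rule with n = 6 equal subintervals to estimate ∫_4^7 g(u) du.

Δu = (7 − 4)/6 = 0.5.
Midpoints: 4.25, 4.75, 5.25, 5.75, 6.25, 6.75.
g(4.25) = -6.25, g(4.75) = -6.75, g(5.25) = -7.25, g(5.75) = -7.75, g(6.25) = -8.25, g(6.75) = -8.75.
Sum = Δu · [g(4.25) + g(4.75) + g(5.25) + ...].
Sum = -22.5.

-22.5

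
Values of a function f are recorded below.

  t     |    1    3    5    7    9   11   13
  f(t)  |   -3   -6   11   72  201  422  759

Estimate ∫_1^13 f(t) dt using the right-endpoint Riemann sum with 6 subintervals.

2918

Δt = 2.
Sum = 2·[(-6) + 11 + 72 + 201 + 422 + 759] = 2918.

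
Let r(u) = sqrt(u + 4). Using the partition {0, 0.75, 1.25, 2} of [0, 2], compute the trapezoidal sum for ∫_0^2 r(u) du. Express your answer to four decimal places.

Subinterval widths: 0.75, 0.5, 0.75.
r(0) ≈ 2.0000, r(0.75) ≈ 2.1794, r(1.25) ≈ 2.2913, r(2) ≈ 2.4495.
On each subinterval the trapezoid contributes (Δu_i/2)·[r(u_{i-1}) + r(u_i)].
Sum ≈ 4.4628.

4.4628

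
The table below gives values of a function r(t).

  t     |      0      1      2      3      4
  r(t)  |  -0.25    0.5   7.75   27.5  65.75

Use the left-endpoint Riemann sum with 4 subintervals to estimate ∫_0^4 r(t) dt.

35.5

Δt = 1.
Sum = 1·[(-0.25) + 0.5 + 7.75 + 27.5] = 35.5.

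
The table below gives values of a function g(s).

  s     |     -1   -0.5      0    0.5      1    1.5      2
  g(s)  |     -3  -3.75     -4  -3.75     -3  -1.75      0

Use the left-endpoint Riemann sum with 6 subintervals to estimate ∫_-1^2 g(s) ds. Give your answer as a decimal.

Δs = 0.5.
Sum = 0.5·[(-3) + (-3.75) + (-4) + (-3.75) + (-3) + (-1.75)] = -9.625.

-9.625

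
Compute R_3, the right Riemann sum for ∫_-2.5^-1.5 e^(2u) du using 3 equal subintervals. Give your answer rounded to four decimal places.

0.0295

Δu = (-1.5 − (-2.5))/3 = 1/3.
Right endpoints: -13/6, -11/6, -1.5.
f(-13/6) ≈ 0.0131, f(-11/6) ≈ 0.0256, f(-1.5) ≈ 0.0498.
Sum = Δu · [f(-13/6) + f(-11/6) + f(-1.5)].
Sum ≈ 0.0295.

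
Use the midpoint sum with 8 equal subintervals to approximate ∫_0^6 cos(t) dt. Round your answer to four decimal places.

Δt = (6 − 0)/8 = 0.75.
Midpoints: 0.375, 1.125, 1.875, 2.625, 3.375, 4.125, 4.875, 5.625.
f(0.375) ≈ 0.9305, f(1.125) ≈ 0.4312, f(1.875) ≈ -0.2995, f(2.625) ≈ -0.8695, f(3.375) ≈ -0.9729, f(4.125) ≈ -0.5542, f(4.875) ≈ 0.1619, f(5.625) ≈ 0.7911.
Sum = Δt · [f(0.375) + f(1.125) + f(1.875) + ...].
Sum ≈ -0.2861.

-0.2861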